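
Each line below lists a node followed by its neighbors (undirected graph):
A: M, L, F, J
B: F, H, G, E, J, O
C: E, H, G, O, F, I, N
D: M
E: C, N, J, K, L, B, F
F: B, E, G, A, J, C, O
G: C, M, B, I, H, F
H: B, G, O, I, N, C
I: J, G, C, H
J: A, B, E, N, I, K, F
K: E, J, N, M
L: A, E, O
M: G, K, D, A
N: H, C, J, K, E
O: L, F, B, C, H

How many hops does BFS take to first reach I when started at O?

2

Level 0: O
Level 1: B, C, F, H, L
Level 2: A, E, G, I, J, N
Level 3: K, M
Level 4: D
I first appears at level 2.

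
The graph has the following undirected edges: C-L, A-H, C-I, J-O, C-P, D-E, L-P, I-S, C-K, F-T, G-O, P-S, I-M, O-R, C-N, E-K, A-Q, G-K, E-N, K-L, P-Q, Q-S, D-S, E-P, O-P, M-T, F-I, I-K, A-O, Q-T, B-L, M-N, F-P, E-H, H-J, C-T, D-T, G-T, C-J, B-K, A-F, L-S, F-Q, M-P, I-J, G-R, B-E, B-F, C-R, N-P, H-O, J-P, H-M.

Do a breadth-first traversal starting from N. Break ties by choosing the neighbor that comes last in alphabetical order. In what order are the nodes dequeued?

N → P → M → E → C → S → Q → O → L → J → F → T → I → H → K → D → B → R → A → G

Visit N; enqueue P, M, E, C → queue [P, M, E, C]
Visit P; enqueue S, Q, O, L, J, F → queue [M, E, C, S, Q, O, L, J, F]
Visit M; enqueue T, I, H → queue [E, C, S, Q, O, L, J, F, T, I, H]
Visit E; enqueue K, D, B → queue [C, S, Q, O, L, J, F, T, I, H, K, D, B]
Visit C; enqueue R → queue [S, Q, O, L, J, F, T, I, H, K, D, B, R]
Visit S → queue [Q, O, L, J, F, T, I, H, K, D, B, R]
Visit Q; enqueue A → queue [O, L, J, F, T, I, H, K, D, B, R, A]
Visit O; enqueue G → queue [L, J, F, T, I, H, K, D, B, R, A, G]
Visit L → queue [J, F, T, I, H, K, D, B, R, A, G]
Visit J → queue [F, T, I, H, K, D, B, R, A, G]
Visit F → queue [T, I, H, K, D, B, R, A, G]
Visit T → queue [I, H, K, D, B, R, A, G]
Visit I → queue [H, K, D, B, R, A, G]
Visit H → queue [K, D, B, R, A, G]
Visit K → queue [D, B, R, A, G]
Visit D → queue [B, R, A, G]
Visit B → queue [R, A, G]
Visit R → queue [A, G]
Visit A → queue [G]
Visit G → queue []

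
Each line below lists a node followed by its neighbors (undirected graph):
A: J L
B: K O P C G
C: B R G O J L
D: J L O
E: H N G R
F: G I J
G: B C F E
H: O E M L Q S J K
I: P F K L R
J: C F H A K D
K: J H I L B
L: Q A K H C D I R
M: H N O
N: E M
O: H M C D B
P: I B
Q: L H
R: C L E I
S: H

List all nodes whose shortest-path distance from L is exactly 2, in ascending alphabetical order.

Level 0: L
Level 1: A, C, D, H, I, K, Q, R
Level 2: B, E, F, G, J, M, O, P, S
Level 3: N

B, E, F, G, J, M, O, P, S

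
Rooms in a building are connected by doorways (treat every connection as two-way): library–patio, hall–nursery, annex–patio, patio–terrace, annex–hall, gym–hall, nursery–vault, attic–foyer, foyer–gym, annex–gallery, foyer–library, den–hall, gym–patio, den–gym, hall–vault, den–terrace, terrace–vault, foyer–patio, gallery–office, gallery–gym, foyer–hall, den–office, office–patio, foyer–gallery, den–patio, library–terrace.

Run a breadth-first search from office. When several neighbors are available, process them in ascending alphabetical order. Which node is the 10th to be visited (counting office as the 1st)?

library

Visit office; enqueue den, gallery, patio → queue [den, gallery, patio]
Visit den; enqueue gym, hall, terrace → queue [gallery, patio, gym, hall, terrace]
Visit gallery; enqueue annex, foyer → queue [patio, gym, hall, terrace, annex, foyer]
Visit patio; enqueue library → queue [gym, hall, terrace, annex, foyer, library]
Visit gym → queue [hall, terrace, annex, foyer, library]
Visit hall; enqueue nursery, vault → queue [terrace, annex, foyer, library, nursery, vault]
Visit terrace → queue [annex, foyer, library, nursery, vault]
Visit annex → queue [foyer, library, nursery, vault]
Visit foyer; enqueue attic → queue [library, nursery, vault, attic]
Visit library → queue [nursery, vault, attic]
Visit nursery → queue [vault, attic]
Visit vault → queue [attic]
Visit attic → queue []

Visit order: office, den, gallery, patio, gym, hall, terrace, annex, foyer, library, nursery, vault, attic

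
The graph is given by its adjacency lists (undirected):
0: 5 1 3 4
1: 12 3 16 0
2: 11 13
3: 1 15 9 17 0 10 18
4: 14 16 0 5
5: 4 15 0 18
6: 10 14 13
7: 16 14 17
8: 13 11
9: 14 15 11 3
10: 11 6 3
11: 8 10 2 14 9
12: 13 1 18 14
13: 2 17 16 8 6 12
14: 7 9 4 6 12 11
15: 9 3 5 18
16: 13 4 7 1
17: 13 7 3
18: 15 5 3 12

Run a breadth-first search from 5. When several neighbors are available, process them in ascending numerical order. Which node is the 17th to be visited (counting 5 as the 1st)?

Visit 5; enqueue 0, 4, 15, 18 → queue [0, 4, 15, 18]
Visit 0; enqueue 1, 3 → queue [4, 15, 18, 1, 3]
Visit 4; enqueue 14, 16 → queue [15, 18, 1, 3, 14, 16]
Visit 15; enqueue 9 → queue [18, 1, 3, 14, 16, 9]
Visit 18; enqueue 12 → queue [1, 3, 14, 16, 9, 12]
Visit 1 → queue [3, 14, 16, 9, 12]
Visit 3; enqueue 10, 17 → queue [14, 16, 9, 12, 10, 17]
Visit 14; enqueue 6, 7, 11 → queue [16, 9, 12, 10, 17, 6, 7, 11]
Visit 16; enqueue 13 → queue [9, 12, 10, 17, 6, 7, 11, 13]
Visit 9 → queue [12, 10, 17, 6, 7, 11, 13]
Visit 12 → queue [10, 17, 6, 7, 11, 13]
Visit 10 → queue [17, 6, 7, 11, 13]
Visit 17 → queue [6, 7, 11, 13]
Visit 6 → queue [7, 11, 13]
Visit 7 → queue [11, 13]
Visit 11; enqueue 2, 8 → queue [13, 2, 8]
Visit 13 → queue [2, 8]
Visit 2 → queue [8]
Visit 8 → queue []

Visit order: 5, 0, 4, 15, 18, 1, 3, 14, 16, 9, 12, 10, 17, 6, 7, 11, 13, 2, 8

13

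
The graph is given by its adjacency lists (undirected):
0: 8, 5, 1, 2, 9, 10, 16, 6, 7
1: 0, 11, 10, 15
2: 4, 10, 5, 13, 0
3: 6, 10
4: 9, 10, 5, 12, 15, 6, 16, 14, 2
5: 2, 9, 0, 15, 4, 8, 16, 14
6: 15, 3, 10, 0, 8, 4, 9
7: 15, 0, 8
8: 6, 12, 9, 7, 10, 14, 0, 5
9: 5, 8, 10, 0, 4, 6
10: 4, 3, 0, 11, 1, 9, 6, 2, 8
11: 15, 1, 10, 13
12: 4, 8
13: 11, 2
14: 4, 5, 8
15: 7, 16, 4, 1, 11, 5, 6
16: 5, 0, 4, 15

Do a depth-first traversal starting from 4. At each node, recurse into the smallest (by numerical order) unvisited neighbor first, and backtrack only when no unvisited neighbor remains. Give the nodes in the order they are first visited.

4 2 0 1 10 3 6 8 5 9 14 15 7 11 13 16 12

Visit 4
4 → 2
2 → 0
0 → 1
1 → 10
10 → 3
3 → 6
6 → 8
8 → 5
5 → 9
5 → 14
5 → 15
15 → 7
15 → 11
11 → 13
15 → 16
8 → 12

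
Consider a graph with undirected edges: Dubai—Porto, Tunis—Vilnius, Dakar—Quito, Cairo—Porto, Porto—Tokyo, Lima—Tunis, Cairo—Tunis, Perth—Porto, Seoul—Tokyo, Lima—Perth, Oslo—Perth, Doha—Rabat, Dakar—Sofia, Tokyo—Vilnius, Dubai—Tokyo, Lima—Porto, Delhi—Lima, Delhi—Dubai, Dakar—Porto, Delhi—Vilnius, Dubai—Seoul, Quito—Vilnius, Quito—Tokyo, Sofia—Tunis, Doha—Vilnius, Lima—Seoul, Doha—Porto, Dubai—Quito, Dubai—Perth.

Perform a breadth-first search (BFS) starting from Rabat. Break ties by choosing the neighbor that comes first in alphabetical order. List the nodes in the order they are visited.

Visit Rabat; enqueue Doha → queue [Doha]
Visit Doha; enqueue Porto, Vilnius → queue [Porto, Vilnius]
Visit Porto; enqueue Cairo, Dakar, Dubai, Lima, Perth, Tokyo → queue [Vilnius, Cairo, Dakar, Dubai, Lima, Perth, Tokyo]
Visit Vilnius; enqueue Delhi, Quito, Tunis → queue [Cairo, Dakar, Dubai, Lima, Perth, Tokyo, Delhi, Quito, Tunis]
Visit Cairo → queue [Dakar, Dubai, Lima, Perth, Tokyo, Delhi, Quito, Tunis]
Visit Dakar; enqueue Sofia → queue [Dubai, Lima, Perth, Tokyo, Delhi, Quito, Tunis, Sofia]
Visit Dubai; enqueue Seoul → queue [Lima, Perth, Tokyo, Delhi, Quito, Tunis, Sofia, Seoul]
Visit Lima → queue [Perth, Tokyo, Delhi, Quito, Tunis, Sofia, Seoul]
Visit Perth; enqueue Oslo → queue [Tokyo, Delhi, Quito, Tunis, Sofia, Seoul, Oslo]
Visit Tokyo → queue [Delhi, Quito, Tunis, Sofia, Seoul, Oslo]
Visit Delhi → queue [Quito, Tunis, Sofia, Seoul, Oslo]
Visit Quito → queue [Tunis, Sofia, Seoul, Oslo]
Visit Tunis → queue [Sofia, Seoul, Oslo]
Visit Sofia → queue [Seoul, Oslo]
Visit Seoul → queue [Oslo]
Visit Oslo → queue []

Rabat, Doha, Porto, Vilnius, Cairo, Dakar, Dubai, Lima, Perth, Tokyo, Delhi, Quito, Tunis, Sofia, Seoul, Oslo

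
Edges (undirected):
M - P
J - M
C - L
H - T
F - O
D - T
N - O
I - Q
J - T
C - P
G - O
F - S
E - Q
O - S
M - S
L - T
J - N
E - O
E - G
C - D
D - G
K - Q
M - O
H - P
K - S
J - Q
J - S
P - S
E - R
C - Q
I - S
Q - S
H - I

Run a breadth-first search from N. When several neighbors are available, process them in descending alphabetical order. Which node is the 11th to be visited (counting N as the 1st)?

Visit N; enqueue O, J → queue [O, J]
Visit O; enqueue S, M, G, F, E → queue [J, S, M, G, F, E]
Visit J; enqueue T, Q → queue [S, M, G, F, E, T, Q]
Visit S; enqueue P, K, I → queue [M, G, F, E, T, Q, P, K, I]
Visit M → queue [G, F, E, T, Q, P, K, I]
Visit G; enqueue D → queue [F, E, T, Q, P, K, I, D]
Visit F → queue [E, T, Q, P, K, I, D]
Visit E; enqueue R → queue [T, Q, P, K, I, D, R]
Visit T; enqueue L, H → queue [Q, P, K, I, D, R, L, H]
Visit Q; enqueue C → queue [P, K, I, D, R, L, H, C]
Visit P → queue [K, I, D, R, L, H, C]
Visit K → queue [I, D, R, L, H, C]
Visit I → queue [D, R, L, H, C]
Visit D → queue [R, L, H, C]
Visit R → queue [L, H, C]
Visit L → queue [H, C]
Visit H → queue [C]
Visit C → queue []

Visit order: N, O, J, S, M, G, F, E, T, Q, P, K, I, D, R, L, H, C

P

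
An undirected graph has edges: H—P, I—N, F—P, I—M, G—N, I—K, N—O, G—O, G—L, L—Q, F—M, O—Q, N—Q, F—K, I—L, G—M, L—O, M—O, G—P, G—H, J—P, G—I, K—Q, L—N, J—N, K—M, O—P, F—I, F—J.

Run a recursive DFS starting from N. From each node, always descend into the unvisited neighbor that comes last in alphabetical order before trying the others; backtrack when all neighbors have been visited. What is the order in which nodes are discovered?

N, Q, O, P, J, F, M, K, I, L, G, H

Visit N
N → Q
Q → O
O → P
P → J
J → F
F → M
M → K
K → I
I → L
L → G
G → H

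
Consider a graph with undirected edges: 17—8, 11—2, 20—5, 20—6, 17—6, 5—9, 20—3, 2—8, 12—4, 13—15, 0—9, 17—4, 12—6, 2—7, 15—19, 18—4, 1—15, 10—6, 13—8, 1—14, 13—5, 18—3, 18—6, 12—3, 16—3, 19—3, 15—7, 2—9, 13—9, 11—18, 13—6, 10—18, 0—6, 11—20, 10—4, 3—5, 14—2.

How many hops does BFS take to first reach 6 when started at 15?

Level 0: 15
Level 1: 1, 7, 13, 19
Level 2: 2, 3, 5, 6, 8, 9, 14
Level 3: 0, 10, 11, 12, 16, 17, 18, 20
Level 4: 4
6 first appears at level 2.

2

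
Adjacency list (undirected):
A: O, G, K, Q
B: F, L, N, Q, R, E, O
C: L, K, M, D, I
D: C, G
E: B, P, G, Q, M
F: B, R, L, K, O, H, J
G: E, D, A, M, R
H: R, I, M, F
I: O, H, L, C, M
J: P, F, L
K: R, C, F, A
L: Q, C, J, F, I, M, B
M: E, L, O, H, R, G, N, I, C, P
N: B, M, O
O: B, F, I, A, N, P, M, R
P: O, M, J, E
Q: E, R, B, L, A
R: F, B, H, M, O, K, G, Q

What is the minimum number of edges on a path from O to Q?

Level 0: O
Level 1: A, B, F, I, M, N, P, R
Level 2: C, E, G, H, J, K, L, Q
Level 3: D
Q first appears at level 2.

2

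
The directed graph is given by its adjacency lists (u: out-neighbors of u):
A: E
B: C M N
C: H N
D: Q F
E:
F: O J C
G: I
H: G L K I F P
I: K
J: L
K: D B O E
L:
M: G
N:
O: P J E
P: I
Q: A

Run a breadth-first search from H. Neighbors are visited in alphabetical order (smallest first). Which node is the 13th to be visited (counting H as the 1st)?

E

Visit H; enqueue F, G, I, K, L, P → queue [F, G, I, K, L, P]
Visit F; enqueue C, J, O → queue [G, I, K, L, P, C, J, O]
Visit G → queue [I, K, L, P, C, J, O]
Visit I → queue [K, L, P, C, J, O]
Visit K; enqueue B, D, E → queue [L, P, C, J, O, B, D, E]
Visit L → queue [P, C, J, O, B, D, E]
Visit P → queue [C, J, O, B, D, E]
Visit C; enqueue N → queue [J, O, B, D, E, N]
Visit J → queue [O, B, D, E, N]
Visit O → queue [B, D, E, N]
Visit B; enqueue M → queue [D, E, N, M]
Visit D; enqueue Q → queue [E, N, M, Q]
Visit E → queue [N, M, Q]
Visit N → queue [M, Q]
Visit M → queue [Q]
Visit Q; enqueue A → queue [A]
Visit A → queue []

Visit order: H, F, G, I, K, L, P, C, J, O, B, D, E, N, M, Q, A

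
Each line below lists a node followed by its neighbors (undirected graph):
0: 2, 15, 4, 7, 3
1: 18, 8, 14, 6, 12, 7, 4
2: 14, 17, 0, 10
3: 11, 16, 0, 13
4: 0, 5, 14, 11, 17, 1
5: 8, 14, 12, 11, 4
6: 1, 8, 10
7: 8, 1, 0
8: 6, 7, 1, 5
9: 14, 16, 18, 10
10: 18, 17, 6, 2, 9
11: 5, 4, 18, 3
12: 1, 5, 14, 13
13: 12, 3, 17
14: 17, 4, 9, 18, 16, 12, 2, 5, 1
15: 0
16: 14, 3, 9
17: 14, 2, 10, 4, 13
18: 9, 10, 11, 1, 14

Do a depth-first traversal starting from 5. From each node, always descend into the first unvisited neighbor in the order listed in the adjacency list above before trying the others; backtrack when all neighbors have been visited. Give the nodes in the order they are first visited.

5 -> 8 -> 6 -> 1 -> 18 -> 9 -> 14 -> 17 -> 2 -> 0 -> 15 -> 4 -> 11 -> 3 -> 16 -> 13 -> 12 -> 7 -> 10

Visit 5
5 → 8
8 → 6
6 → 1
1 → 18
18 → 9
9 → 14
14 → 17
17 → 2
2 → 0
0 → 15
0 → 4
4 → 11
11 → 3
3 → 16
3 → 13
13 → 12
0 → 7
2 → 10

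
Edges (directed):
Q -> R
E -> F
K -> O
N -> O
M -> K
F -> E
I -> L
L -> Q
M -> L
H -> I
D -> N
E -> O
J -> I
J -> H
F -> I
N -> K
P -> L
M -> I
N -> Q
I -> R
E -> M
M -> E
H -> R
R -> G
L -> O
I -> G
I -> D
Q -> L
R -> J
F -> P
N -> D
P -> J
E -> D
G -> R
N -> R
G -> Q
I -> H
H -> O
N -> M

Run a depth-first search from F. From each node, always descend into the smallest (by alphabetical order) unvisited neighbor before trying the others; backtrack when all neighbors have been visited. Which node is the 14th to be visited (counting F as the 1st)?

Visit F
F → E
E → D
D → N
N → K
K → O
N → M
M → I
I → G
G → Q
Q → L
Q → R
R → J
J → H
F → P

Visit order: F, E, D, N, K, O, M, I, G, Q, L, R, J, H, P

H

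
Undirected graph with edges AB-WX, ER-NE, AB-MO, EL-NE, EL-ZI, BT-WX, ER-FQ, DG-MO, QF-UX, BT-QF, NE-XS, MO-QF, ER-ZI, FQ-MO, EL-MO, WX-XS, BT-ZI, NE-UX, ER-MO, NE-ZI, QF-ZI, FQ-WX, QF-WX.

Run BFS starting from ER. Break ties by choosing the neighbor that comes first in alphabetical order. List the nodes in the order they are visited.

Visit ER; enqueue FQ, MO, NE, ZI → queue [FQ, MO, NE, ZI]
Visit FQ; enqueue WX → queue [MO, NE, ZI, WX]
Visit MO; enqueue AB, DG, EL, QF → queue [NE, ZI, WX, AB, DG, EL, QF]
Visit NE; enqueue UX, XS → queue [ZI, WX, AB, DG, EL, QF, UX, XS]
Visit ZI; enqueue BT → queue [WX, AB, DG, EL, QF, UX, XS, BT]
Visit WX → queue [AB, DG, EL, QF, UX, XS, BT]
Visit AB → queue [DG, EL, QF, UX, XS, BT]
Visit DG → queue [EL, QF, UX, XS, BT]
Visit EL → queue [QF, UX, XS, BT]
Visit QF → queue [UX, XS, BT]
Visit UX → queue [XS, BT]
Visit XS → queue [BT]
Visit BT → queue []

ER FQ MO NE ZI WX AB DG EL QF UX XS BT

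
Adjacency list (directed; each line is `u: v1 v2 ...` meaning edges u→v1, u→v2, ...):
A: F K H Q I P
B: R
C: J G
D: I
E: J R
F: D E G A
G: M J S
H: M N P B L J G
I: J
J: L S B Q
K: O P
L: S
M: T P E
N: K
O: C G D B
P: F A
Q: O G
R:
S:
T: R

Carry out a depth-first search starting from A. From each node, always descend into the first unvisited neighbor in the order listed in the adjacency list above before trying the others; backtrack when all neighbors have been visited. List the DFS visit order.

A F D I J L S B R Q O C G M T P E K H N

Visit A
A → F
F → D
D → I
I → J
J → L
L → S
J → B
B → R
J → Q
Q → O
O → C
C → G
G → M
M → T
M → P
M → E
A → K
A → H
H → N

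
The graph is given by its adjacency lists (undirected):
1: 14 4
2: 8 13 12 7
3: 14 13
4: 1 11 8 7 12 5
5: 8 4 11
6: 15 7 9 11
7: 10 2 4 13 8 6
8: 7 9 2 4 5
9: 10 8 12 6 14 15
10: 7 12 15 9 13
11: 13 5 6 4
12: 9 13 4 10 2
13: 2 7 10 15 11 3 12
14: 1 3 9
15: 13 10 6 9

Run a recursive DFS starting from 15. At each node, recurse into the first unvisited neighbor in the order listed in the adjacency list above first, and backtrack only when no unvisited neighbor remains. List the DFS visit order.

Visit 15
15 → 13
13 → 2
2 → 8
8 → 7
7 → 10
10 → 12
12 → 9
9 → 6
6 → 11
11 → 5
5 → 4
4 → 1
1 → 14
14 → 3

15 13 2 8 7 10 12 9 6 11 5 4 1 14 3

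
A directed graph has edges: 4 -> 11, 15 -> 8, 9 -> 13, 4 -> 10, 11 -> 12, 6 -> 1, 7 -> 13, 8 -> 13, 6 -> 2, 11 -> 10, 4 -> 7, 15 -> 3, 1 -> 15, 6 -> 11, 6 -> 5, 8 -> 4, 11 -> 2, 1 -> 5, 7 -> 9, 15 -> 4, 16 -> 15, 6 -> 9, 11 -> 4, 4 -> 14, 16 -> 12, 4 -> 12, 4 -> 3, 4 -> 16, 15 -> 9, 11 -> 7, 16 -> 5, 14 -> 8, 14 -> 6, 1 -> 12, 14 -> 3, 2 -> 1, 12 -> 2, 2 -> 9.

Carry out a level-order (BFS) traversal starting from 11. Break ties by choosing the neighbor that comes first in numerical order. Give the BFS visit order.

11, 2, 4, 7, 10, 12, 1, 9, 3, 14, 16, 13, 5, 15, 6, 8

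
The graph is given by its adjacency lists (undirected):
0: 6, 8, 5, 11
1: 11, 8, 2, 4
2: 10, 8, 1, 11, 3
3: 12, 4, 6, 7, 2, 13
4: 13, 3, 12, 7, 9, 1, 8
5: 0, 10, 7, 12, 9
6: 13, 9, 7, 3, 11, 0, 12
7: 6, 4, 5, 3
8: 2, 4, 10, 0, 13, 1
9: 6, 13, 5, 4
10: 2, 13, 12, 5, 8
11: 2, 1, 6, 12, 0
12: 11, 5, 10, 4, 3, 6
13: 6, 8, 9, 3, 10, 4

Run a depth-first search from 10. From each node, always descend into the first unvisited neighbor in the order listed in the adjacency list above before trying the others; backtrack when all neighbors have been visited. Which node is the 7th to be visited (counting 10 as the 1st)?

Visit 10
10 → 2
2 → 8
8 → 4
4 → 13
13 → 6
6 → 9
9 → 5
5 → 0
0 → 11
11 → 1
11 → 12
12 → 3
3 → 7

Visit order: 10, 2, 8, 4, 13, 6, 9, 5, 0, 11, 1, 12, 3, 7

9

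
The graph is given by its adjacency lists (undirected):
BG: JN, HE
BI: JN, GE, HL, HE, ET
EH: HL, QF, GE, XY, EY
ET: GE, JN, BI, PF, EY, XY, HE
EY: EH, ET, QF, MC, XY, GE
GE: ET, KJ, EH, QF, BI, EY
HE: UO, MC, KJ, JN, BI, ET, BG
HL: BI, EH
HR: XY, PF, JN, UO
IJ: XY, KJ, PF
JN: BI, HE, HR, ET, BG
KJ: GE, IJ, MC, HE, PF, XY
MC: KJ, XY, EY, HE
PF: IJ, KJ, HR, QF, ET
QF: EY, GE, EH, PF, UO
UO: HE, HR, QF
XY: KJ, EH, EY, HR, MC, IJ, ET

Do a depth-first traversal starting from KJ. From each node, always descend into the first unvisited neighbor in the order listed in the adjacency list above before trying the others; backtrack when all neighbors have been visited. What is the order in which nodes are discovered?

KJ GE ET JN BI HL EH QF EY MC XY HR PF IJ UO HE BG

Visit KJ
KJ → GE
GE → ET
ET → JN
JN → BI
BI → HL
HL → EH
EH → QF
QF → EY
EY → MC
MC → XY
XY → HR
HR → PF
PF → IJ
HR → UO
UO → HE
HE → BG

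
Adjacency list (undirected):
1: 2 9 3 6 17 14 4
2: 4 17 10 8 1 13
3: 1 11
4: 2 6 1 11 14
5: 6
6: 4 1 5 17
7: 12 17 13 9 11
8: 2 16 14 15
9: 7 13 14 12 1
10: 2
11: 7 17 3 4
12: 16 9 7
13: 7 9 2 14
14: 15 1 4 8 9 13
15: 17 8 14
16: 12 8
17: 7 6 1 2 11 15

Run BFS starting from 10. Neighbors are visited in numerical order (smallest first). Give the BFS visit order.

10 -> 2 -> 1 -> 4 -> 8 -> 13 -> 17 -> 3 -> 6 -> 9 -> 14 -> 11 -> 15 -> 16 -> 7 -> 5 -> 12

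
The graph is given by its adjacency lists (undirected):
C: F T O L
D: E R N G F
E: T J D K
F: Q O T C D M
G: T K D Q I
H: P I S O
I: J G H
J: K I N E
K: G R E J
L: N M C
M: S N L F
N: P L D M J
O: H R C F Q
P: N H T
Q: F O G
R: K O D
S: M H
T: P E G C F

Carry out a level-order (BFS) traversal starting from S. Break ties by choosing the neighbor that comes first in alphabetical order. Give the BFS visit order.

S -> H -> M -> I -> O -> P -> F -> L -> N -> G -> J -> C -> Q -> R -> T -> D -> K -> E

Visit S; enqueue H, M → queue [H, M]
Visit H; enqueue I, O, P → queue [M, I, O, P]
Visit M; enqueue F, L, N → queue [I, O, P, F, L, N]
Visit I; enqueue G, J → queue [O, P, F, L, N, G, J]
Visit O; enqueue C, Q, R → queue [P, F, L, N, G, J, C, Q, R]
Visit P; enqueue T → queue [F, L, N, G, J, C, Q, R, T]
Visit F; enqueue D → queue [L, N, G, J, C, Q, R, T, D]
Visit L → queue [N, G, J, C, Q, R, T, D]
Visit N → queue [G, J, C, Q, R, T, D]
Visit G; enqueue K → queue [J, C, Q, R, T, D, K]
Visit J; enqueue E → queue [C, Q, R, T, D, K, E]
Visit C → queue [Q, R, T, D, K, E]
Visit Q → queue [R, T, D, K, E]
Visit R → queue [T, D, K, E]
Visit T → queue [D, K, E]
Visit D → queue [K, E]
Visit K → queue [E]
Visit E → queue []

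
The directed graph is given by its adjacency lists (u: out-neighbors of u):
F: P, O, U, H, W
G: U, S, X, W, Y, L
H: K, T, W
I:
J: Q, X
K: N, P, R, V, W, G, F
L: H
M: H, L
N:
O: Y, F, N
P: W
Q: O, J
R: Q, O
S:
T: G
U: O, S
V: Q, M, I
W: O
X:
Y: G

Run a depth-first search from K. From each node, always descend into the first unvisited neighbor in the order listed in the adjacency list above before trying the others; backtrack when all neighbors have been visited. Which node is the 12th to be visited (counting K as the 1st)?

Visit K
K → N
K → P
P → W
W → O
O → Y
Y → G
G → U
U → S
G → X
G → L
L → H
H → T
O → F
K → R
R → Q
Q → J
K → V
V → M
V → I

Visit order: K, N, P, W, O, Y, G, U, S, X, L, H, T, F, R, Q, J, V, M, I

H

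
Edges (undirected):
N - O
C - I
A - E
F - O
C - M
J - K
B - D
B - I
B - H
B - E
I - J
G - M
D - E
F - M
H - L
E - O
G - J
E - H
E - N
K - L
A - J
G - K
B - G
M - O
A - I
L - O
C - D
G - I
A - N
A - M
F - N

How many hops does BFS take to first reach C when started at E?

2

Level 0: E
Level 1: A, B, D, H, N, O
Level 2: C, F, G, I, J, L, M
Level 3: K
C first appears at level 2.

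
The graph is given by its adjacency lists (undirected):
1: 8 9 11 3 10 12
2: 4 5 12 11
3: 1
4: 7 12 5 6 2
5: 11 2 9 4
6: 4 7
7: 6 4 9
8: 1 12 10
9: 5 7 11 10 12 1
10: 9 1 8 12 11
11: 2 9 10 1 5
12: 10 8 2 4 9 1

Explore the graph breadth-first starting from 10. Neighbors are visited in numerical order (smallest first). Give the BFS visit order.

Visit 10; enqueue 1, 8, 9, 11, 12 → queue [1, 8, 9, 11, 12]
Visit 1; enqueue 3 → queue [8, 9, 11, 12, 3]
Visit 8 → queue [9, 11, 12, 3]
Visit 9; enqueue 5, 7 → queue [11, 12, 3, 5, 7]
Visit 11; enqueue 2 → queue [12, 3, 5, 7, 2]
Visit 12; enqueue 4 → queue [3, 5, 7, 2, 4]
Visit 3 → queue [5, 7, 2, 4]
Visit 5 → queue [7, 2, 4]
Visit 7; enqueue 6 → queue [2, 4, 6]
Visit 2 → queue [4, 6]
Visit 4 → queue [6]
Visit 6 → queue []

10 1 8 9 11 12 3 5 7 2 4 6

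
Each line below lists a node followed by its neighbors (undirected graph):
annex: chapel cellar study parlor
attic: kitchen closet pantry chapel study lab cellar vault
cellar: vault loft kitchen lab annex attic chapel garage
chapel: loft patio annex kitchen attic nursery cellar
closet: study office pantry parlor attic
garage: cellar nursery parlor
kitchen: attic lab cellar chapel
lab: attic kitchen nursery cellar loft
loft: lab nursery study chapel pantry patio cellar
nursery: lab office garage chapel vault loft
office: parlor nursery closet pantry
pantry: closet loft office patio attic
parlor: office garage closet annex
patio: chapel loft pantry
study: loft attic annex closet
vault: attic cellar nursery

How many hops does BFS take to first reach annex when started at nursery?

Level 0: nursery
Level 1: chapel, garage, lab, loft, office, vault
Level 2: annex, attic, cellar, closet, kitchen, pantry, parlor, patio, study
annex first appears at level 2.

2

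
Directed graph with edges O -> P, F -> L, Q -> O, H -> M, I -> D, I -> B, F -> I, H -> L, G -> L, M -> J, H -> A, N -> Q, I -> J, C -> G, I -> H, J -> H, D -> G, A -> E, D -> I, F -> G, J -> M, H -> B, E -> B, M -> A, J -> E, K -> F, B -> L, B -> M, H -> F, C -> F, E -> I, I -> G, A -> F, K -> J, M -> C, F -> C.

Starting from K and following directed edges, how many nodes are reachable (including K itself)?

BFS from K visits: K, J, F, M, H, E, L, I, G, C, A, B, D
Reachable nodes: 13 of 17 total.

13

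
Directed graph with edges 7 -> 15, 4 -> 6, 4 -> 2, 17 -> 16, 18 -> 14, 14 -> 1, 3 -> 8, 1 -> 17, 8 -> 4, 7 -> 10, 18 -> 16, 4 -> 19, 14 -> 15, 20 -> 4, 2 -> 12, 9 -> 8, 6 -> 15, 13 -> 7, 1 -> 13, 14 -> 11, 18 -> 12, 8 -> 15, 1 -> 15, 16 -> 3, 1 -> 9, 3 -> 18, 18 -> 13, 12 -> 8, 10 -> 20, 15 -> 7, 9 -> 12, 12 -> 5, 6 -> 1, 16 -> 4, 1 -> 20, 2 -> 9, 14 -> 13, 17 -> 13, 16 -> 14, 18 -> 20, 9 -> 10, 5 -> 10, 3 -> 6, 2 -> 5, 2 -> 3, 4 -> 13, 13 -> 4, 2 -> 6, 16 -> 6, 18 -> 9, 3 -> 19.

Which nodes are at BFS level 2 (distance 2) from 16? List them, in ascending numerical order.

1, 2, 8, 11, 13, 15, 18, 19

Level 0: 16
Level 1: 3, 4, 6, 14
Level 2: 1, 2, 8, 11, 13, 15, 18, 19
Level 3: 5, 7, 9, 12, 17, 20
Level 4: 10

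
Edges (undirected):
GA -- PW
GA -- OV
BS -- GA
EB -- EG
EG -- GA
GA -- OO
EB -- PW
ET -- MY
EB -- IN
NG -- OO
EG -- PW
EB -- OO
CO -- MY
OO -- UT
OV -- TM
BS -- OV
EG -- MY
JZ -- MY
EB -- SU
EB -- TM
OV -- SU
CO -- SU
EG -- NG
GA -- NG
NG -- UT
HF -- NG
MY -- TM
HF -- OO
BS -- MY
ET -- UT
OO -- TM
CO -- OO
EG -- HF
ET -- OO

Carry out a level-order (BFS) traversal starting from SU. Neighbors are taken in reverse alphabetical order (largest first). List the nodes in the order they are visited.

SU → OV → EB → CO → TM → GA → BS → PW → OO → IN → EG → MY → NG → UT → HF → ET → JZ

Visit SU; enqueue OV, EB, CO → queue [OV, EB, CO]
Visit OV; enqueue TM, GA, BS → queue [EB, CO, TM, GA, BS]
Visit EB; enqueue PW, OO, IN, EG → queue [CO, TM, GA, BS, PW, OO, IN, EG]
Visit CO; enqueue MY → queue [TM, GA, BS, PW, OO, IN, EG, MY]
Visit TM → queue [GA, BS, PW, OO, IN, EG, MY]
Visit GA; enqueue NG → queue [BS, PW, OO, IN, EG, MY, NG]
Visit BS → queue [PW, OO, IN, EG, MY, NG]
Visit PW → queue [OO, IN, EG, MY, NG]
Visit OO; enqueue UT, HF, ET → queue [IN, EG, MY, NG, UT, HF, ET]
Visit IN → queue [EG, MY, NG, UT, HF, ET]
Visit EG → queue [MY, NG, UT, HF, ET]
Visit MY; enqueue JZ → queue [NG, UT, HF, ET, JZ]
Visit NG → queue [UT, HF, ET, JZ]
Visit UT → queue [HF, ET, JZ]
Visit HF → queue [ET, JZ]
Visit ET → queue [JZ]
Visit JZ → queue []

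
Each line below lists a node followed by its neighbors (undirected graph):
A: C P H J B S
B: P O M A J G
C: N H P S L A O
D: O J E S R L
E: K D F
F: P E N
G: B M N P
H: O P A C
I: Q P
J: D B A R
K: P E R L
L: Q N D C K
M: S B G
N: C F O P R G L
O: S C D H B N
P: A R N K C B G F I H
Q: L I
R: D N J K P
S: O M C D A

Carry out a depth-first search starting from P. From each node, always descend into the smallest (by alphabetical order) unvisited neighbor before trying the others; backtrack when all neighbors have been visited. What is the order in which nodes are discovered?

P, A, B, G, M, S, C, H, O, D, E, F, N, L, K, R, J, Q, I

Visit P
P → A
A → B
B → G
G → M
M → S
S → C
C → H
H → O
O → D
D → E
E → F
F → N
N → L
L → K
K → R
R → J
L → Q
Q → I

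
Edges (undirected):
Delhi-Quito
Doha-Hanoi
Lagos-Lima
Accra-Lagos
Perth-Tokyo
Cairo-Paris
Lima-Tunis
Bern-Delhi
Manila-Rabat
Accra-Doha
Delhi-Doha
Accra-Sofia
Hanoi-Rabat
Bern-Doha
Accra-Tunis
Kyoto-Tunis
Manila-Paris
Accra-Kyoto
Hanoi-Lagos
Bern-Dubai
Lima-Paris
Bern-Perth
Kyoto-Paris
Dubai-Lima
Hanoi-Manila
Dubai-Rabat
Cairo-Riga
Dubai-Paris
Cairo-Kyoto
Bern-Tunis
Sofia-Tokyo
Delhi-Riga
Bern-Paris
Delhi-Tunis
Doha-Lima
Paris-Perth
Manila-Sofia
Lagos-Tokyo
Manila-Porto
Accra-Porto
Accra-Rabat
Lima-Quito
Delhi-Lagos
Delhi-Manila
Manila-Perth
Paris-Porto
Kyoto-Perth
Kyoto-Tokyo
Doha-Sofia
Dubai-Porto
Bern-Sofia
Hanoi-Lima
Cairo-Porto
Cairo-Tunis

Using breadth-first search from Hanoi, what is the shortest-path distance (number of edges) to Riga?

3

Level 0: Hanoi
Level 1: Doha, Lagos, Lima, Manila, Rabat
Level 2: Accra, Bern, Delhi, Dubai, Paris, Perth, Porto, Quito, Sofia, Tokyo, Tunis
Level 3: Cairo, Kyoto, Riga
Riga first appears at level 3.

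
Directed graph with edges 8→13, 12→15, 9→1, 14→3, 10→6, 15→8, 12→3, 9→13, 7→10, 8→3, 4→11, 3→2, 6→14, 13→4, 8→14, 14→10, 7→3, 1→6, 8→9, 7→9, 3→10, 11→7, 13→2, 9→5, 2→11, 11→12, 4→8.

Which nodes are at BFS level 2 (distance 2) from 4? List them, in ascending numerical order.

Level 0: 4
Level 1: 8, 11
Level 2: 3, 7, 9, 12, 13, 14
Level 3: 1, 2, 5, 10, 15
Level 4: 6

3, 7, 9, 12, 13, 14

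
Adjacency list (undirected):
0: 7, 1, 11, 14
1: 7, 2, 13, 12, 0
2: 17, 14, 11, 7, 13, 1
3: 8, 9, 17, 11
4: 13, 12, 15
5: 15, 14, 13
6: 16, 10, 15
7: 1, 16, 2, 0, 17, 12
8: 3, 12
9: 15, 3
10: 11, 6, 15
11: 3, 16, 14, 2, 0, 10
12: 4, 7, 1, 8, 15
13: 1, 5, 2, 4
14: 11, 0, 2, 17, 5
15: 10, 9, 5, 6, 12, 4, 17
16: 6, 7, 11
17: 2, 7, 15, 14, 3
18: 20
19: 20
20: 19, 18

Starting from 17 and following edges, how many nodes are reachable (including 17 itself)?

BFS from 17 visits: 17, 2, 3, 7, 14, 15, 1, 11, 13, 8, 9, 0, 12, 16, 5, 4, 6, 10
Reachable nodes: 18 of 21 total.

18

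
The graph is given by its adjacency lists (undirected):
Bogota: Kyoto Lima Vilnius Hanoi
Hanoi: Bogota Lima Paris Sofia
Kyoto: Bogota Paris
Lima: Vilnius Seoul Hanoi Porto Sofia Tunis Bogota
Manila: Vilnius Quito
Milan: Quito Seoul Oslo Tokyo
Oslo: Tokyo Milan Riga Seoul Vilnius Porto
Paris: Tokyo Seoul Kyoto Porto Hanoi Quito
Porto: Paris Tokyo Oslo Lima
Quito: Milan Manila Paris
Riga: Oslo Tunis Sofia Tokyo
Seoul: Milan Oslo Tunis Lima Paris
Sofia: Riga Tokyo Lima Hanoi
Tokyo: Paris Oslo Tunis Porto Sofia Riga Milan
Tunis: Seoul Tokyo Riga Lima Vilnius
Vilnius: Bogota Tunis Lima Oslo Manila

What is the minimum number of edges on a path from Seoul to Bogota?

Level 0: Seoul
Level 1: Lima, Milan, Oslo, Paris, Tunis
Level 2: Bogota, Hanoi, Kyoto, Porto, Quito, Riga, Sofia, Tokyo, Vilnius
Level 3: Manila
Bogota first appears at level 2.

2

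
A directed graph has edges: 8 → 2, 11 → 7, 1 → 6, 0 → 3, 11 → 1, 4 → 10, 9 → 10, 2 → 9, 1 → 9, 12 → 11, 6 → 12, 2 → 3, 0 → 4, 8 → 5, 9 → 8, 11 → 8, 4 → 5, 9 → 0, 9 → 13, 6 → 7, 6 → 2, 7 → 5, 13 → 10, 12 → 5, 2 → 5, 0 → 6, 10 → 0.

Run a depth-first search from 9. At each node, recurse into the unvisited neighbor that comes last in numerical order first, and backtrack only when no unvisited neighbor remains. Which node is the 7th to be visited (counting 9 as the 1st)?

Visit 9
9 → 13
13 → 10
10 → 0
0 → 6
6 → 12
12 → 11
11 → 8
8 → 5
8 → 2
2 → 3
11 → 7
11 → 1
0 → 4

Visit order: 9, 13, 10, 0, 6, 12, 11, 8, 5, 2, 3, 7, 1, 4

11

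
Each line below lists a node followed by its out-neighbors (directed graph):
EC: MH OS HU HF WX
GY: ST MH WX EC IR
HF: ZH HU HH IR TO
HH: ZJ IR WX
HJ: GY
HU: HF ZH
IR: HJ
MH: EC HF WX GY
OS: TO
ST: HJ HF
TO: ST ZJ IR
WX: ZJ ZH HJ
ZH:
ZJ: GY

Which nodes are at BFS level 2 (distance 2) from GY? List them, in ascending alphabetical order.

Level 0: GY
Level 1: EC, IR, MH, ST, WX
Level 2: HF, HJ, HU, OS, ZH, ZJ
Level 3: HH, TO

HF, HJ, HU, OS, ZH, ZJ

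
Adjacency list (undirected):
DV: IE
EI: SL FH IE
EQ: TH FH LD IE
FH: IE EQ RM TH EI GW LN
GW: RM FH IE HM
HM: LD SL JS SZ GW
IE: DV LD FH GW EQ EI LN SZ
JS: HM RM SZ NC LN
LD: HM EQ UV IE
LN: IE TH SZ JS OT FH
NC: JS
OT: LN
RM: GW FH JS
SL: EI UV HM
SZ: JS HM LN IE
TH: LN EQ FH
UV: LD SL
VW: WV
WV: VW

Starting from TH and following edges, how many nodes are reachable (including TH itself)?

BFS from TH visits: TH, LN, FH, EQ, SZ, OT, JS, IE, RM, GW, EI, LD, HM, NC, DV, SL, UV
Reachable nodes: 17 of 19 total.

17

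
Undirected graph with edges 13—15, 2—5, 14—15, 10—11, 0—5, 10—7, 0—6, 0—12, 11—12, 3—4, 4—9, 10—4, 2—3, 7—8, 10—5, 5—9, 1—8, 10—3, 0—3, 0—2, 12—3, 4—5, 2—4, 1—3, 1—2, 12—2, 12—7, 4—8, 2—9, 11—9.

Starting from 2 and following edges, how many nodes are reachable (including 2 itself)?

BFS from 2 visits: 2, 0, 1, 3, 4, 5, 9, 12, 6, 8, 10, 11, 7
Reachable nodes: 13 of 16 total.

13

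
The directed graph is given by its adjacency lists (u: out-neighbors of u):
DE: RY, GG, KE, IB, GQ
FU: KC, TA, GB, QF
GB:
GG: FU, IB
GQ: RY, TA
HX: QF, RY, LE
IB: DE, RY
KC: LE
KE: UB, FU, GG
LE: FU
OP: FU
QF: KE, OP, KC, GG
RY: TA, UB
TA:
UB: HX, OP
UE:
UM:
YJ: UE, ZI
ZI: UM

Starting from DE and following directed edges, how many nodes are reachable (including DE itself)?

BFS from DE visits: DE, RY, GG, KE, IB, GQ, TA, UB, FU, HX, OP, KC, GB, QF, LE
Reachable nodes: 15 of 19 total.

15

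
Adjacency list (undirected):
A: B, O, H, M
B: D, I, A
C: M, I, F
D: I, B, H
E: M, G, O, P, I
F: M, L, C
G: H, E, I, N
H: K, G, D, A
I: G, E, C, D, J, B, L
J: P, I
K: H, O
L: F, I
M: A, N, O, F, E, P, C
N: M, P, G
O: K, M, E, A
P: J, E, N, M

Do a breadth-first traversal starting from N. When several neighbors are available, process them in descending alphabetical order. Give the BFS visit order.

N P M G J E O F C A I H K L B D

Visit N; enqueue P, M, G → queue [P, M, G]
Visit P; enqueue J, E → queue [M, G, J, E]
Visit M; enqueue O, F, C, A → queue [G, J, E, O, F, C, A]
Visit G; enqueue I, H → queue [J, E, O, F, C, A, I, H]
Visit J → queue [E, O, F, C, A, I, H]
Visit E → queue [O, F, C, A, I, H]
Visit O; enqueue K → queue [F, C, A, I, H, K]
Visit F; enqueue L → queue [C, A, I, H, K, L]
Visit C → queue [A, I, H, K, L]
Visit A; enqueue B → queue [I, H, K, L, B]
Visit I; enqueue D → queue [H, K, L, B, D]
Visit H → queue [K, L, B, D]
Visit K → queue [L, B, D]
Visit L → queue [B, D]
Visit B → queue [D]
Visit D → queue []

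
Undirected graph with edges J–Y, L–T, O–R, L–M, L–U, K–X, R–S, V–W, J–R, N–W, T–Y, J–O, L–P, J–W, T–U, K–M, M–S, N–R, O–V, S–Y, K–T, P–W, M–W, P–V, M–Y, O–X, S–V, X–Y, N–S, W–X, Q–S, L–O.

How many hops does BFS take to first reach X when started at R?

2

Level 0: R
Level 1: J, N, O, S
Level 2: L, M, Q, V, W, X, Y
Level 3: K, P, T, U
X first appears at level 2.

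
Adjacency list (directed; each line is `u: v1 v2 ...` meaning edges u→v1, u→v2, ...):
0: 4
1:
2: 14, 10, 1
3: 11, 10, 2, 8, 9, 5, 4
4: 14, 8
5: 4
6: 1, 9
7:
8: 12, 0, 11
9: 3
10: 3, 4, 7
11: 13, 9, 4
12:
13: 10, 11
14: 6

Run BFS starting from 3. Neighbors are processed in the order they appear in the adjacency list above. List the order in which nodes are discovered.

3, 11, 10, 2, 8, 9, 5, 4, 13, 7, 14, 1, 12, 0, 6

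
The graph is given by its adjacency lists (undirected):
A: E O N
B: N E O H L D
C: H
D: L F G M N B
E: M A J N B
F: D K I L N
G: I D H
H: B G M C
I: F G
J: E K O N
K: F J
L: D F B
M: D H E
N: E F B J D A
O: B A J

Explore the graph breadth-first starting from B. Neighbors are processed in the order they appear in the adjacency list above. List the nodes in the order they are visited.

Visit B; enqueue N, E, O, H, L, D → queue [N, E, O, H, L, D]
Visit N; enqueue F, J, A → queue [E, O, H, L, D, F, J, A]
Visit E; enqueue M → queue [O, H, L, D, F, J, A, M]
Visit O → queue [H, L, D, F, J, A, M]
Visit H; enqueue G, C → queue [L, D, F, J, A, M, G, C]
Visit L → queue [D, F, J, A, M, G, C]
Visit D → queue [F, J, A, M, G, C]
Visit F; enqueue K, I → queue [J, A, M, G, C, K, I]
Visit J → queue [A, M, G, C, K, I]
Visit A → queue [M, G, C, K, I]
Visit M → queue [G, C, K, I]
Visit G → queue [C, K, I]
Visit C → queue [K, I]
Visit K → queue [I]
Visit I → queue []

B, N, E, O, H, L, D, F, J, A, M, G, C, K, I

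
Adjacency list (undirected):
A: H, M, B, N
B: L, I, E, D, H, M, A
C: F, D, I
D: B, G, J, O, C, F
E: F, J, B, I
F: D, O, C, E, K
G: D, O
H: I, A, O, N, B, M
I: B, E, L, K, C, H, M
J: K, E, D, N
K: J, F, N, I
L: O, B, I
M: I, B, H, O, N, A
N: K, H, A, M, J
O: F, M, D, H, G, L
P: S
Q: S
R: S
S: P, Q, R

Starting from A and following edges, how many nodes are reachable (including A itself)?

15

BFS from A visits: A, H, M, B, N, I, O, L, E, D, K, J, C, F, G
Reachable nodes: 15 of 19 total.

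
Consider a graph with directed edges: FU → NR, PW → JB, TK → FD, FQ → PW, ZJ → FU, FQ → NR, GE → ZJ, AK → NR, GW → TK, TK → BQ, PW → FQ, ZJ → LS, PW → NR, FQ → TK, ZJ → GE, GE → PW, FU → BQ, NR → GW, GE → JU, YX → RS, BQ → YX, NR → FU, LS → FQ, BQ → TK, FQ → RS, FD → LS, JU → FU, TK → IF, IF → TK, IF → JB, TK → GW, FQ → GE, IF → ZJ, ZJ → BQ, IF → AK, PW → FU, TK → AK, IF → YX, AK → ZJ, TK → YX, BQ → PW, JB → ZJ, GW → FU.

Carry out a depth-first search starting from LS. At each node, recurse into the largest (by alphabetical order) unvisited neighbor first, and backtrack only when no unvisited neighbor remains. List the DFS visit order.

Visit LS
LS → FQ
FQ → TK
TK → YX
YX → RS
TK → IF
IF → ZJ
ZJ → GE
GE → PW
PW → NR
NR → GW
GW → FU
FU → BQ
PW → JB
GE → JU
IF → AK
TK → FD

LS, FQ, TK, YX, RS, IF, ZJ, GE, PW, NR, GW, FU, BQ, JB, JU, AK, FD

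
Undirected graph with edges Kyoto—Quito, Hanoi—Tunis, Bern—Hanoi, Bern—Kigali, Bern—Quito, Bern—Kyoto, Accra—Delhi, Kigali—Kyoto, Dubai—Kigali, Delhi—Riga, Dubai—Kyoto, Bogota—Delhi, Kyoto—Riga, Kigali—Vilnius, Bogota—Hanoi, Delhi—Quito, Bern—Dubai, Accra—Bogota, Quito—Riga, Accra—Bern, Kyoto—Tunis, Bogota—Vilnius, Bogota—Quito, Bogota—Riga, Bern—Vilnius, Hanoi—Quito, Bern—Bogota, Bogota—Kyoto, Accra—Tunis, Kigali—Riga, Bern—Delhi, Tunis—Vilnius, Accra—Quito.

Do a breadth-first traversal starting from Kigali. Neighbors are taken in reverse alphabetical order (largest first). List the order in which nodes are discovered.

Kigali → Vilnius → Riga → Kyoto → Dubai → Bern → Tunis → Bogota → Quito → Delhi → Hanoi → Accra

Visit Kigali; enqueue Vilnius, Riga, Kyoto, Dubai, Bern → queue [Vilnius, Riga, Kyoto, Dubai, Bern]
Visit Vilnius; enqueue Tunis, Bogota → queue [Riga, Kyoto, Dubai, Bern, Tunis, Bogota]
Visit Riga; enqueue Quito, Delhi → queue [Kyoto, Dubai, Bern, Tunis, Bogota, Quito, Delhi]
Visit Kyoto → queue [Dubai, Bern, Tunis, Bogota, Quito, Delhi]
Visit Dubai → queue [Bern, Tunis, Bogota, Quito, Delhi]
Visit Bern; enqueue Hanoi, Accra → queue [Tunis, Bogota, Quito, Delhi, Hanoi, Accra]
Visit Tunis → queue [Bogota, Quito, Delhi, Hanoi, Accra]
Visit Bogota → queue [Quito, Delhi, Hanoi, Accra]
Visit Quito → queue [Delhi, Hanoi, Accra]
Visit Delhi → queue [Hanoi, Accra]
Visit Hanoi → queue [Accra]
Visit Accra → queue []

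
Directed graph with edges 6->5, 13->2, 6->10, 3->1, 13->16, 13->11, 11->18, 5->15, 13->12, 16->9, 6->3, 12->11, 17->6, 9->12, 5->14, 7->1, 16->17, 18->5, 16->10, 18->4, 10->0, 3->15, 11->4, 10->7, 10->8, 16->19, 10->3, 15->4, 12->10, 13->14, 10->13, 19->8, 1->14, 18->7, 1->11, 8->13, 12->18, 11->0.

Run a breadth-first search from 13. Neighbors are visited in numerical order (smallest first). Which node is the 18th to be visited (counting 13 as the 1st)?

6

Visit 13; enqueue 2, 11, 12, 14, 16 → queue [2, 11, 12, 14, 16]
Visit 2 → queue [11, 12, 14, 16]
Visit 11; enqueue 0, 4, 18 → queue [12, 14, 16, 0, 4, 18]
Visit 12; enqueue 10 → queue [14, 16, 0, 4, 18, 10]
Visit 14 → queue [16, 0, 4, 18, 10]
Visit 16; enqueue 9, 17, 19 → queue [0, 4, 18, 10, 9, 17, 19]
Visit 0 → queue [4, 18, 10, 9, 17, 19]
Visit 4 → queue [18, 10, 9, 17, 19]
Visit 18; enqueue 5, 7 → queue [10, 9, 17, 19, 5, 7]
Visit 10; enqueue 3, 8 → queue [9, 17, 19, 5, 7, 3, 8]
Visit 9 → queue [17, 19, 5, 7, 3, 8]
Visit 17; enqueue 6 → queue [19, 5, 7, 3, 8, 6]
Visit 19 → queue [5, 7, 3, 8, 6]
Visit 5; enqueue 15 → queue [7, 3, 8, 6, 15]
Visit 7; enqueue 1 → queue [3, 8, 6, 15, 1]
Visit 3 → queue [8, 6, 15, 1]
Visit 8 → queue [6, 15, 1]
Visit 6 → queue [15, 1]
Visit 15 → queue [1]
Visit 1 → queue []

Visit order: 13, 2, 11, 12, 14, 16, 0, 4, 18, 10, 9, 17, 19, 5, 7, 3, 8, 6, 15, 1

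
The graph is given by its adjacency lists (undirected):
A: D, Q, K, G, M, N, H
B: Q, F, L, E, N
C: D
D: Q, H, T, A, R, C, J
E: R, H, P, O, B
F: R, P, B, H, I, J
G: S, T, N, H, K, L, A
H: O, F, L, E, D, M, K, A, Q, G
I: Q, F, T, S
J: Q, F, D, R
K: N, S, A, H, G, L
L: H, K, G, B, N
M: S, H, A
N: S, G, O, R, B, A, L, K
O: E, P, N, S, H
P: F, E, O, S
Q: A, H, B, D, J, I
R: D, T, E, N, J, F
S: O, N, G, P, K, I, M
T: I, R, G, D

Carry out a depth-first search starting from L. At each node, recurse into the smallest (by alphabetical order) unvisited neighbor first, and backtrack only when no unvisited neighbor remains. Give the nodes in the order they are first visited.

L, B, E, H, A, D, C, J, F, I, Q, S, G, K, N, O, P, R, T, M

Visit L
L → B
B → E
E → H
H → A
A → D
D → C
D → J
J → F
F → I
I → Q
I → S
S → G
G → K
K → N
N → O
O → P
N → R
R → T
S → M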